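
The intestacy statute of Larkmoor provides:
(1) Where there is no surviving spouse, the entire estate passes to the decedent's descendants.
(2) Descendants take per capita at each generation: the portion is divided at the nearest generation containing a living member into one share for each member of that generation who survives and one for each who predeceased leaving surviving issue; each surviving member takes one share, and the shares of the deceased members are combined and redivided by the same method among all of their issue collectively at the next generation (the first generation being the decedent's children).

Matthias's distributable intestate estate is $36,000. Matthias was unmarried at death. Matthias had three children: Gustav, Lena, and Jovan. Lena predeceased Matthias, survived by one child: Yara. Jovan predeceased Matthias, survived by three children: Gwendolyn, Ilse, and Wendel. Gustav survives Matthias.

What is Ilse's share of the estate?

The entire $36,000 passes to the descendants.
That amount ($36,000) is divided at the children's generation into 3 shares of $12,000. Gustav takes $12,000. The 2 shares of the deceased (Lena and Jovan) are combined into a pool of $24,000.
That pool ($24,000) is divided at the grandchildren's generation equally among Yara, Gwendolyn, Ilse, and Wendel: $6,000 each.

Ilse receives $6,000.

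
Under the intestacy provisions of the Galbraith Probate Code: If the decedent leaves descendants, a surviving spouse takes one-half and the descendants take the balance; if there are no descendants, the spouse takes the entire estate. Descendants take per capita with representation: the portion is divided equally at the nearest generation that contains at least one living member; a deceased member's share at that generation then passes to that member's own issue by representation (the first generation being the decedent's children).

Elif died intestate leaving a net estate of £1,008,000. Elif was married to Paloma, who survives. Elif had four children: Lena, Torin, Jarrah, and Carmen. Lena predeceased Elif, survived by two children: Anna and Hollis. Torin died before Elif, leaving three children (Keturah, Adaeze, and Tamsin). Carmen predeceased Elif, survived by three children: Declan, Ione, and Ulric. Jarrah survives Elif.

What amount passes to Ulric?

Paloma takes one-half of £1,008,000 = £504,000. The remaining £504,000 passes to the descendants.
The descendants' portion (£504,000) is divided into 4 shares of £126,000: Jarrah takes £126,000; Lena's £126,000 share passes to Lena's issue; Torin's £126,000 share passes to Torin's issue; Carmen's £126,000 share passes to Carmen's issue.
Lena's share (£126,000) is divided into 2 shares of £63,000: Anna and Hollis each take £63,000.
Torin's share (£126,000) is divided into 3 shares of £42,000: Keturah, Adaeze, and Tamsin each take £42,000.
Carmen's share (£126,000) is divided into 3 shares of £42,000: Declan, Ione, and Ulric each take £42,000.

Ulric receives £42,000.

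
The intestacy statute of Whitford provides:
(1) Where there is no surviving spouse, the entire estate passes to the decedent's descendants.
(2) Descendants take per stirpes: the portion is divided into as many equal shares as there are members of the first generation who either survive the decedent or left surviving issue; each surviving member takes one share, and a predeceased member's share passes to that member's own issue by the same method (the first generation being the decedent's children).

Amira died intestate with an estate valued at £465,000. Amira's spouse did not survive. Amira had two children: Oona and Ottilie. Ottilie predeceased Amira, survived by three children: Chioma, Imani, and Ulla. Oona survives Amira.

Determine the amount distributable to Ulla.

The entire £465,000 passes to the descendants.
That amount (£465,000) is divided into 2 shares of £232,500: Oona takes £232,500; Ottilie's £232,500 share passes to Ottilie's issue.
Ottilie's share (£232,500) is divided into 3 shares of £77,500: Chioma, Imani, and Ulla each take £77,500.

Ulla receives £77,500.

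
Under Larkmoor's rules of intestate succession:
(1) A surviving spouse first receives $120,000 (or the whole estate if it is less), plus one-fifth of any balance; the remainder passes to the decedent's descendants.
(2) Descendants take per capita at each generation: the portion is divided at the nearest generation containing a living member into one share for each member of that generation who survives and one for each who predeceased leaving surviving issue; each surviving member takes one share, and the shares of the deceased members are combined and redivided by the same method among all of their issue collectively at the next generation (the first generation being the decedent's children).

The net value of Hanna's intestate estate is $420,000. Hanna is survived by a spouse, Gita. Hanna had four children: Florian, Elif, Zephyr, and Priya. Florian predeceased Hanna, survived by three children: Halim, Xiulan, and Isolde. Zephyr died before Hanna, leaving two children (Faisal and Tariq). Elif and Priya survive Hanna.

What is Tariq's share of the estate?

Tariq receives $24,000.

Gita first takes $120,000, leaving a balance of $300,000. Gita then takes one-fifth of the balance ($60,000), for a total of $180,000. The remaining $240,000 passes to the descendants.
The descendants' portion ($240,000) is divided at the children's generation into 4 shares of $60,000. Elif and Priya each take $60,000. The 2 shares of the deceased (Florian and Zephyr) are combined into a pool of $120,000.
That pool ($120,000) is divided at the grandchildren's generation equally among Halim, Xiulan, Isolde, Faisal, and Tariq: $24,000 each.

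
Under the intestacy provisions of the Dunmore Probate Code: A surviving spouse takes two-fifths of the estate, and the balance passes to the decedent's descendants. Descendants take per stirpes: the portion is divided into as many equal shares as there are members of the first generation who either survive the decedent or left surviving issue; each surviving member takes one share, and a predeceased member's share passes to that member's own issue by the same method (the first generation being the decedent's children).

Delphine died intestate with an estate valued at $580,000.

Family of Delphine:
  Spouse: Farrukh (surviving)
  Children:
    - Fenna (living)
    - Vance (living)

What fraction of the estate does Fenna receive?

Fenna receives 3/10 of the estate.

Farrukh takes two-fifths of $580,000 = $232,000. The remaining $348,000 passes to the descendants.
The descendants' portion ($348,000) is divided into 2 shares of $174,000: Fenna and Vance each take $174,000.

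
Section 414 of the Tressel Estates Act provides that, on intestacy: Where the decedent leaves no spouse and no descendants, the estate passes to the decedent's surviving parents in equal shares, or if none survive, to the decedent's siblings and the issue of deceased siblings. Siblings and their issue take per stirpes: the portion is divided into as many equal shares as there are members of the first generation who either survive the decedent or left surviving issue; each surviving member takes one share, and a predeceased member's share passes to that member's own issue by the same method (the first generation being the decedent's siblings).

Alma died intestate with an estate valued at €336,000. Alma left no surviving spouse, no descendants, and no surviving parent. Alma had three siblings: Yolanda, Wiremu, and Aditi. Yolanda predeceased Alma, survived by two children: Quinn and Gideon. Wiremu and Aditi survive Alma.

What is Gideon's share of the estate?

Gideon receives €56,000.

The entire €336,000 passes to the siblings and their issue.
That amount (€336,000) is divided into 3 shares of €112,000: Wiremu and Aditi each take €112,000; Yolanda's €112,000 share passes to Yolanda's issue.
Yolanda's share (€112,000) is divided into 2 shares of €56,000: Quinn and Gideon each take €56,000.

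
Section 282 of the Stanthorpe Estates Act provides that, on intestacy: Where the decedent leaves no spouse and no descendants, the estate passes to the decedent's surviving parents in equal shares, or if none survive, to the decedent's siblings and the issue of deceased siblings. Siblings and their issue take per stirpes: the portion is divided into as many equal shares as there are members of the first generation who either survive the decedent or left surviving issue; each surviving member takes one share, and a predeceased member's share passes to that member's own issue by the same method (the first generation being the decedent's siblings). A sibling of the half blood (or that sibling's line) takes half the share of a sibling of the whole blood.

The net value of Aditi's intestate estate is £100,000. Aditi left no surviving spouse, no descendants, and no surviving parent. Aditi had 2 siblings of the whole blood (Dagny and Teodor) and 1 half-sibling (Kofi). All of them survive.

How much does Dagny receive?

The entire £100,000 passes to the siblings and their issue.
Counting each half-blood sibling's line as half a unit, there are 5/2 units in £100,000, so one unit is £40,000. Whole-blood lines (Dagny and Teodor) take £40,000 each; half-blood lines (Kofi) take £20,000 each.

Dagny receives £40,000.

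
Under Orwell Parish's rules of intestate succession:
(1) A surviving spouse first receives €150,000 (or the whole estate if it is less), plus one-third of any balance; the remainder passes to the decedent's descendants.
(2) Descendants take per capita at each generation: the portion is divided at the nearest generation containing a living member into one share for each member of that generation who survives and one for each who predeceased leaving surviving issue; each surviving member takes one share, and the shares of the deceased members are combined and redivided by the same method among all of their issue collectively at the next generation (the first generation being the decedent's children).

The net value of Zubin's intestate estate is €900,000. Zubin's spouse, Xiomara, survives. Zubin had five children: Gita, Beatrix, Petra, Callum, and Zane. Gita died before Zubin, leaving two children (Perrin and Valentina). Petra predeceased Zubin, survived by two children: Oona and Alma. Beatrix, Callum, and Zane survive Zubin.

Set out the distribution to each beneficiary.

Xiomara: €400,000; Perrin: €50,000; Valentina: €50,000; Beatrix: €100,000; Oona: €50,000; Alma: €50,000; Callum: €100,000; Zane: €100,000

Xiomara first takes €150,000, leaving a balance of €750,000. Xiomara then takes one-third of the balance (€250,000), for a total of €400,000. The remaining €500,000 passes to the descendants.
The descendants' portion (€500,000) is divided at the children's generation into 5 shares of €100,000. Beatrix, Callum, and Zane each take €100,000. The 2 shares of the deceased (Gita and Petra) are combined into a pool of €200,000.
That pool (€200,000) is divided at the grandchildren's generation equally among Perrin, Valentina, Oona, and Alma: €50,000 each.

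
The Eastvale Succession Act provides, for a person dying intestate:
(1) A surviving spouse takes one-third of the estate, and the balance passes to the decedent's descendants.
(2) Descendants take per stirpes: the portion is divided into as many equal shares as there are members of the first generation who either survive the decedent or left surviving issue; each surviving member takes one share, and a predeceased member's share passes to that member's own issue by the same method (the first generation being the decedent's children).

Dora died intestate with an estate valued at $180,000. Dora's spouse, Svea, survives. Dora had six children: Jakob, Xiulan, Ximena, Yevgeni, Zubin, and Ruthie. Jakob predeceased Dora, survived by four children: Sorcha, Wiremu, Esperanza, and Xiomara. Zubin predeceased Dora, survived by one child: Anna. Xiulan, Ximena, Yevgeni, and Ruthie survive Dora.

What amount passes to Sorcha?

Svea takes one-third of $180,000 = $60,000. The remaining $120,000 passes to the descendants.
The descendants' portion ($120,000) is divided into 6 shares of $20,000: Xiulan, Ximena, Yevgeni, and Ruthie each take $20,000; Jakob's $20,000 share passes to Jakob's issue; Zubin's $20,000 share passes to Zubin's issue.
Jakob's share ($20,000) is divided into 4 shares of $5,000: Sorcha, Wiremu, Esperanza, and Xiomara each take $5,000.
Zubin's share ($20,000) passes entirely to Anna.

Sorcha receives $5,000.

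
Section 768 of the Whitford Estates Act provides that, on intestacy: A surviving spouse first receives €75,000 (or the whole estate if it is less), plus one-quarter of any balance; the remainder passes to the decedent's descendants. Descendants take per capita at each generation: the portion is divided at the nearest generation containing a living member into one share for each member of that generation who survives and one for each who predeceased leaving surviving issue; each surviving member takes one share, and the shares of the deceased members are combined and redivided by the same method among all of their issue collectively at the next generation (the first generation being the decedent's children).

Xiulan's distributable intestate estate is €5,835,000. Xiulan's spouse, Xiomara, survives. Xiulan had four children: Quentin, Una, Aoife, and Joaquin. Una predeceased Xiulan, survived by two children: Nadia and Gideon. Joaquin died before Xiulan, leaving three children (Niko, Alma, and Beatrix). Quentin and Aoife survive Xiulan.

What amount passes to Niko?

Xiomara first takes €75,000, leaving a balance of €5,760,000. Xiomara then takes one-quarter of the balance (€1,440,000), for a total of €1,515,000. The remaining €4,320,000 passes to the descendants.
The descendants' portion (€4,320,000) is divided at the children's generation into 4 shares of €1,080,000. Quentin and Aoife each take €1,080,000. The 2 shares of the deceased (Una and Joaquin) are combined into a pool of €2,160,000.
That pool (€2,160,000) is divided at the grandchildren's generation equally among Nadia, Gideon, Niko, Alma, and Beatrix: €432,000 each.

Niko receives €432,000.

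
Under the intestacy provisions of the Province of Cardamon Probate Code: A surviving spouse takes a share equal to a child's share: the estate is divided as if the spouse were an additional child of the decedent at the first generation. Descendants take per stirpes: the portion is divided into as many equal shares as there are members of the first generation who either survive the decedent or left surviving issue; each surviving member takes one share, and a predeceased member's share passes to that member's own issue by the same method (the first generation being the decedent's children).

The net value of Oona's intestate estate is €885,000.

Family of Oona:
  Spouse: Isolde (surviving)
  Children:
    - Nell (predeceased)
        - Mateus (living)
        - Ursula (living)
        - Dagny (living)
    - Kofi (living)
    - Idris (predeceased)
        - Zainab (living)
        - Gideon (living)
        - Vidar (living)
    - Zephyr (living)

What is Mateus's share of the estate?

Mateus receives €59,000.

The spouse counts as an additional share at the children's level, so there are 5 primary shares of €177,000. Isolde takes one such share (€177,000).
The children's combined portion (€708,000) is divided into 4 shares of €177,000: Kofi and Zephyr each take €177,000; Nell's €177,000 share passes to Nell's issue; Idris's €177,000 share passes to Idris's issue.
Nell's share (€177,000) is divided into 3 shares of €59,000: Mateus, Ursula, and Dagny each take €59,000.
Idris's share (€177,000) is divided into 3 shares of €59,000: Zainab, Gideon, and Vidar each take €59,000.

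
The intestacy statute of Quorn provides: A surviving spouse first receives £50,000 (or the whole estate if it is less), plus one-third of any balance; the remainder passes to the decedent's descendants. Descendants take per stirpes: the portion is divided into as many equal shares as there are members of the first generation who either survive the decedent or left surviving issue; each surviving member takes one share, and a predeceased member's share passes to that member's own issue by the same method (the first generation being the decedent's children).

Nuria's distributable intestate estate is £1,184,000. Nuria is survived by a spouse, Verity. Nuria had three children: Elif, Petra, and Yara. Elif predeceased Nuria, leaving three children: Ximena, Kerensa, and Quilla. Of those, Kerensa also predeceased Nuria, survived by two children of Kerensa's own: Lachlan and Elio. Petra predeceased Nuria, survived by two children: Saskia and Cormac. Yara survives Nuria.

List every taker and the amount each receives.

Verity first takes £50,000, leaving a balance of £1,134,000. Verity then takes one-third of the balance (£378,000), for a total of £428,000. The remaining £756,000 passes to the descendants.
The descendants' portion (£756,000) is divided into 3 shares of £252,000: Yara takes £252,000; Elif's £252,000 share passes to Elif's issue; Petra's £252,000 share passes to Petra's issue.
Elif's share (£252,000) is divided into 3 shares of £84,000: Ximena and Quilla each take £84,000; Kerensa's £84,000 share passes to Kerensa's issue.
Kerensa's share (£84,000) is divided into 2 shares of £42,000: Lachlan and Elio each take £42,000.
Petra's share (£252,000) is divided into 2 shares of £126,000: Saskia and Cormac each take £126,000.

Verity: £428,000; Ximena: £84,000; Lachlan: £42,000; Elio: £42,000; Quilla: £84,000; Saskia: £126,000; Cormac: £126,000; Yara: £252,000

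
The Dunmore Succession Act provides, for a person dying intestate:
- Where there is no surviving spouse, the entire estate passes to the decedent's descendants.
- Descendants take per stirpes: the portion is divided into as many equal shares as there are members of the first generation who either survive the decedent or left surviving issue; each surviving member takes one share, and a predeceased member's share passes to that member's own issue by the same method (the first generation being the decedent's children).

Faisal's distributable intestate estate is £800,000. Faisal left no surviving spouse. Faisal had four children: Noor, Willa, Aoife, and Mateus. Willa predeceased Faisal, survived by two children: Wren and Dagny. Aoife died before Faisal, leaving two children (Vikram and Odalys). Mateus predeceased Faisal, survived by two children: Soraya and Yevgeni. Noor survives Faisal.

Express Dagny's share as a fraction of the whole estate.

Dagny receives 1/8 of the estate.

The entire £800,000 passes to the descendants.
That amount (£800,000) is divided into 4 shares of £200,000: Noor takes £200,000; Willa's £200,000 share passes to Willa's issue; Aoife's £200,000 share passes to Aoife's issue; Mateus's £200,000 share passes to Mateus's issue.
Willa's share (£200,000) is divided into 2 shares of £100,000: Wren and Dagny each take £100,000.
Aoife's share (£200,000) is divided into 2 shares of £100,000: Vikram and Odalys each take £100,000.
Mateus's share (£200,000) is divided into 2 shares of £100,000: Soraya and Yevgeni each take £100,000.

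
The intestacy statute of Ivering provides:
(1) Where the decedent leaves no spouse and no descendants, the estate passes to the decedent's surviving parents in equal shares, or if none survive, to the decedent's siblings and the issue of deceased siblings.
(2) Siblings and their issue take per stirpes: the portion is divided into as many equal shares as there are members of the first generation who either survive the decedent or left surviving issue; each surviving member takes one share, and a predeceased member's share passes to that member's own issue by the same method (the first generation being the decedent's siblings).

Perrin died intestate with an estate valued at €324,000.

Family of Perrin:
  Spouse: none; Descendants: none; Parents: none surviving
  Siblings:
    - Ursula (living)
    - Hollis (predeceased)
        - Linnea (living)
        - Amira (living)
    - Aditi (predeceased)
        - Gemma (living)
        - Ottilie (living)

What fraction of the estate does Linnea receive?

The entire €324,000 passes to the siblings and their issue.
That amount (€324,000) is divided into 3 shares of €108,000: Ursula takes €108,000; Hollis's €108,000 share passes to Hollis's issue; Aditi's €108,000 share passes to Aditi's issue.
Hollis's share (€108,000) is divided into 2 shares of €54,000: Linnea and Amira each take €54,000.
Aditi's share (€108,000) is divided into 2 shares of €54,000: Gemma and Ottilie each take €54,000.

Linnea receives 1/6 of the estate.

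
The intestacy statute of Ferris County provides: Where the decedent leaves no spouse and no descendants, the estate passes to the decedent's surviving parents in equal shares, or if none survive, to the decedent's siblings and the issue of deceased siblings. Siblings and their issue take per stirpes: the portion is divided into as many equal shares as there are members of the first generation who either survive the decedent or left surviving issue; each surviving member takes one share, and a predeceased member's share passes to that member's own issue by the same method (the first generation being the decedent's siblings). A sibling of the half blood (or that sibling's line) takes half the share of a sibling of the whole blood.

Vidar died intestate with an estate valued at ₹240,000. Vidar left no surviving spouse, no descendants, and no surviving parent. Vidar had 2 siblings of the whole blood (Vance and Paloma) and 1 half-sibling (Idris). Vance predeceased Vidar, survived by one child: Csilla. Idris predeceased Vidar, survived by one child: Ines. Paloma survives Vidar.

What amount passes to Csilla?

The entire ₹240,000 passes to the siblings and their issue.
Counting each half-blood sibling's line as half a unit, there are 5/2 units in ₹240,000, so one unit is ₹96,000. Whole-blood lines (Vance and Paloma) take ₹96,000 each; half-blood lines (Idris) take ₹48,000 each.
Vance's share (₹96,000) passes entirely to Csilla.
Idris's share (₹48,000) passes entirely to Ines.

Csilla receives ₹96,000.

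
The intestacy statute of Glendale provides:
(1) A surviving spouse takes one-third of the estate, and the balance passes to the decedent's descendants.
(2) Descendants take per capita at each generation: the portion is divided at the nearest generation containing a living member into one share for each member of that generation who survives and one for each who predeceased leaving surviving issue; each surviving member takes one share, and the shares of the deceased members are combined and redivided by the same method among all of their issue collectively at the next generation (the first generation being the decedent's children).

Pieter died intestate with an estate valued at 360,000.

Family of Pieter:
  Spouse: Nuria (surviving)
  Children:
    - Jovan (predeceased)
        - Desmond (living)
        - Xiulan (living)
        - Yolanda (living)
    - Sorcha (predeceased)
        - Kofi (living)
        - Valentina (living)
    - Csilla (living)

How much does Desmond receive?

Nuria takes one-third of 360,000 = 120,000. The remaining 240,000 passes to the descendants.
The descendants' portion (240,000) is divided at the children's generation into 3 shares of 80,000. Csilla takes 80,000. The 2 shares of the deceased (Jovan and Sorcha) are combined into a pool of 160,000.
That pool (160,000) is divided at the grandchildren's generation equally among Desmond, Xiulan, Yolanda, Kofi, and Valentina: 32,000 each.

Desmond receives 32,000.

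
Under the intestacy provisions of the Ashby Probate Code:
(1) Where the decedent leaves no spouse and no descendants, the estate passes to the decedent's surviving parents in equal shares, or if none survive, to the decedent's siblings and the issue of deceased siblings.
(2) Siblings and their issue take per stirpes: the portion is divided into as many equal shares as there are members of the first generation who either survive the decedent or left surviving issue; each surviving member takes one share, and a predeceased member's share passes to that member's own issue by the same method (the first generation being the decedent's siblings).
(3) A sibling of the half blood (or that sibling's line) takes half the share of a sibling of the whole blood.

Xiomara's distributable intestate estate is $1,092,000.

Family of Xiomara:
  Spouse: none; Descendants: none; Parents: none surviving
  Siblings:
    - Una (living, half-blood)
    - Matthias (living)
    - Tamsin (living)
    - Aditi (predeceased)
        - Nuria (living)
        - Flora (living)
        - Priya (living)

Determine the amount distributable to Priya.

Priya receives $104,000.

The entire $1,092,000 passes to the siblings and their issue.
Counting each half-blood sibling's line as half a unit, there are 7/2 units in $1,092,000, so one unit is $312,000. Whole-blood lines (Matthias, Tamsin, and Aditi) take $312,000 each; half-blood lines (Una) take $156,000 each.
Aditi's share ($312,000) is divided into 3 shares of $104,000: Nuria, Flora, and Priya each take $104,000.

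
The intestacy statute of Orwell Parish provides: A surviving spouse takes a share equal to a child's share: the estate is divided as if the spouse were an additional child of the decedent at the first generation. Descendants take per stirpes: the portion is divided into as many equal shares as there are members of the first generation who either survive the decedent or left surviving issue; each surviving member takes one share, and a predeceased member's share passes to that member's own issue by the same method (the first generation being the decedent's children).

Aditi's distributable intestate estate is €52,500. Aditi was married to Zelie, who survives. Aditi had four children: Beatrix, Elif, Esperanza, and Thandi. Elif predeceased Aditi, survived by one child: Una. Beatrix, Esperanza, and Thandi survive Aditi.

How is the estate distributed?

The spouse counts as an additional share at the children's level, so there are 5 primary shares of €10,500. Zelie takes one such share (€10,500).
The children's combined portion (€42,000) is divided into 4 shares of €10,500: Beatrix, Esperanza, and Thandi each take €10,500; Elif's €10,500 share passes to Elif's issue.
Elif's share (€10,500) passes entirely to Una.

Zelie: €10,500; Beatrix: €10,500; Una: €10,500; Esperanza: €10,500; Thandi: €10,500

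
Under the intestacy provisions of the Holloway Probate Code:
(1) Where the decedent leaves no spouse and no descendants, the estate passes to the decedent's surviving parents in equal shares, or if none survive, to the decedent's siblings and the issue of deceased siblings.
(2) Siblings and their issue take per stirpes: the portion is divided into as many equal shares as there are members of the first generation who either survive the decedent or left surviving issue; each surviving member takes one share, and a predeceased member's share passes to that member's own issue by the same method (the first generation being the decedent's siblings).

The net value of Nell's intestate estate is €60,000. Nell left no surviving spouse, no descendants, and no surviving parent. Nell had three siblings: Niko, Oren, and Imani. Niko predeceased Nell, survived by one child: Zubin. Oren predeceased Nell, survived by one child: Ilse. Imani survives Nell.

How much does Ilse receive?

The entire €60,000 passes to the siblings and their issue.
That amount (€60,000) is divided into 3 shares of €20,000: Imani takes €20,000; Niko's €20,000 share passes to Niko's issue; Oren's €20,000 share passes to Oren's issue.
Niko's share (€20,000) passes entirely to Zubin.
Oren's share (€20,000) passes entirely to Ilse.

Ilse receives €20,000.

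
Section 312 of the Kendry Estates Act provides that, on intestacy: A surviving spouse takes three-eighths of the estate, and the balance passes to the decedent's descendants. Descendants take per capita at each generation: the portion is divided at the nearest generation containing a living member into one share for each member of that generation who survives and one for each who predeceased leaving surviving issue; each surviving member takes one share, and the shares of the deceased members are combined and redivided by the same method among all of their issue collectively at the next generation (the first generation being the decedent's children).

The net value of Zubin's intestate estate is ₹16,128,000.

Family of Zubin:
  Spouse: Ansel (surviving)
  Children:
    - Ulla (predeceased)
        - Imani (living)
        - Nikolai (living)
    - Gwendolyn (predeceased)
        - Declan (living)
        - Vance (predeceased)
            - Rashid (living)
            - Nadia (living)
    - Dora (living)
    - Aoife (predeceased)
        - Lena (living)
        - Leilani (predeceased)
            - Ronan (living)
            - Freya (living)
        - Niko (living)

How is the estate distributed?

Ansel: ₹6,048,000; Imani: ₹1,080,000; Nikolai: ₹1,080,000; Declan: ₹1,080,000; Rashid: ₹540,000; Nadia: ₹540,000; Dora: ₹2,520,000; Lena: ₹1,080,000; Ronan: ₹540,000; Freya: ₹540,000; Niko: ₹1,080,000

Ansel takes three-eighths of ₹16,128,000 = ₹6,048,000. The remaining ₹10,080,000 passes to the descendants.
The descendants' portion (₹10,080,000) is divided at the children's generation into 4 shares of ₹2,520,000. Dora takes ₹2,520,000. The 3 shares of the deceased (Ulla, Gwendolyn, and Aoife) are combined into a pool of ₹7,560,000.
That pool (₹7,560,000) is divided at the grandchildren's generation into 7 shares of ₹1,080,000. Imani, Nikolai, Declan, Lena, and Niko each take ₹1,080,000. The 2 shares of the deceased (Vance and Leilani) are combined into a pool of ₹2,160,000.
That pool (₹2,160,000) is divided at the great-grandchildren's generation equally among Rashid, Nadia, Ronan, and Freya: ₹540,000 each.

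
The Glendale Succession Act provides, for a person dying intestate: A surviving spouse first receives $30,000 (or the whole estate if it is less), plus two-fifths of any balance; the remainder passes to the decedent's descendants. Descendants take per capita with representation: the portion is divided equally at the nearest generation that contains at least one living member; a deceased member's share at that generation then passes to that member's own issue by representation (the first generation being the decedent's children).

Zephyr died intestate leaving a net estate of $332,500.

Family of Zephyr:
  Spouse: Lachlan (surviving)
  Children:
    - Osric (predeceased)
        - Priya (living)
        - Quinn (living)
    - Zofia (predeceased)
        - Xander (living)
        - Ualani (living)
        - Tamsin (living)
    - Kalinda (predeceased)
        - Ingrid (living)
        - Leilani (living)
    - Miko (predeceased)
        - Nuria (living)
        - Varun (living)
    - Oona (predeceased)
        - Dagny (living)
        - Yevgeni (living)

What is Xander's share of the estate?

Xander receives $16,500.

Lachlan first takes $30,000, leaving a balance of $302,500. Lachlan then takes two-fifths of the balance ($121,000), for a total of $151,000. The remaining $181,500 passes to the descendants.
No child survives, so the initial division is made at the grandchildren's generation.
The descendants' portion ($181,500) is divided into 11 shares of $16,500: Priya, Quinn, Xander, Ualani, Tamsin, Ingrid, Leilani, Nuria, Varun, Dagny, and Yevgeni each take $16,500.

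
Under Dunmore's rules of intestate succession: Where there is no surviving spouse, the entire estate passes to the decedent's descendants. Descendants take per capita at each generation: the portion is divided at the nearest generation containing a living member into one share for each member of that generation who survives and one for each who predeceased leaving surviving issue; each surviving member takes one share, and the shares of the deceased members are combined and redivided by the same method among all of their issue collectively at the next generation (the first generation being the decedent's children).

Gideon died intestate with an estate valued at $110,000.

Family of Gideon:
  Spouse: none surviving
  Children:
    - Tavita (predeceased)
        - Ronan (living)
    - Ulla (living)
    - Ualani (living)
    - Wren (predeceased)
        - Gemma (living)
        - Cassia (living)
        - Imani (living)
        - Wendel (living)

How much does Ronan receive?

The entire $110,000 passes to the descendants.
That amount ($110,000) is divided at the children's generation into 4 shares of $27,500. Ulla and Ualani each take $27,500. The 2 shares of the deceased (Tavita and Wren) are combined into a pool of $55,000.
That pool ($55,000) is divided at the grandchildren's generation equally among Ronan, Gemma, Cassia, Imani, and Wendel: $11,000 each.

Ronan receives $11,000.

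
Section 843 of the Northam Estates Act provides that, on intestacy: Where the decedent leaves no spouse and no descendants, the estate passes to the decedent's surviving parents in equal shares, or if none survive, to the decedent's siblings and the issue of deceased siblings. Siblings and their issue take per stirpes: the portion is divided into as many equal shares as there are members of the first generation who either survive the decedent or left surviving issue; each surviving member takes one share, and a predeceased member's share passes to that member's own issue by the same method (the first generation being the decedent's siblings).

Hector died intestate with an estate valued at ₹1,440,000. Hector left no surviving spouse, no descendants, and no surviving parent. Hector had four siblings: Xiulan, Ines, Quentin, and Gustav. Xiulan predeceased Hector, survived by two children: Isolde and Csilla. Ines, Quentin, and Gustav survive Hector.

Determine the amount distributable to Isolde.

The entire ₹1,440,000 passes to the siblings and their issue.
That amount (₹1,440,000) is divided into 4 shares of ₹360,000: Ines, Quentin, and Gustav each take ₹360,000; Xiulan's ₹360,000 share passes to Xiulan's issue.
Xiulan's share (₹360,000) is divided into 2 shares of ₹180,000: Isolde and Csilla each take ₹180,000.

Isolde receives ₹180,000.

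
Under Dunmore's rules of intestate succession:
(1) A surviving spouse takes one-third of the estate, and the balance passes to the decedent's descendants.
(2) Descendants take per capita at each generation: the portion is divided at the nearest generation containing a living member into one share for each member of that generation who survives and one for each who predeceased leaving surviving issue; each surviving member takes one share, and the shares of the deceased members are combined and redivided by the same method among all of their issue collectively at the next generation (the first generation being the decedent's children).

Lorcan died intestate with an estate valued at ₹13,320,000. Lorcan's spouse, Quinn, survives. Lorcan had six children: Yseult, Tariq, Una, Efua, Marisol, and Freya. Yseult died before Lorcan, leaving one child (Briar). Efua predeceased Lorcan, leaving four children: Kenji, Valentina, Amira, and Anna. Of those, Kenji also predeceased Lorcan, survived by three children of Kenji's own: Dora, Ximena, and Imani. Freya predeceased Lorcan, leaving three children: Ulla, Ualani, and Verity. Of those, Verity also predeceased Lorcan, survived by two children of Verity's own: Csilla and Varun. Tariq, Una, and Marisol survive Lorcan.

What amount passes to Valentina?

Valentina receives ₹555,000.

Quinn takes one-third of ₹13,320,000 = ₹4,440,000. The remaining ₹8,880,000 passes to the descendants.
The descendants' portion (₹8,880,000) is divided at the children's generation into 6 shares of ₹1,480,000. Tariq, Una, and Marisol each take ₹1,480,000. The 3 shares of the deceased (Yseult, Efua, and Freya) are combined into a pool of ₹4,440,000.
That pool (₹4,440,000) is divided at the grandchildren's generation into 8 shares of ₹555,000. Briar, Valentina, Amira, Anna, Ulla, and Ualani each take ₹555,000. The 2 shares of the deceased (Kenji and Verity) are combined into a pool of ₹1,110,000.
That pool (₹1,110,000) is divided at the great-grandchildren's generation equally among Dora, Ximena, Imani, Csilla, and Varun: ₹222,000 each.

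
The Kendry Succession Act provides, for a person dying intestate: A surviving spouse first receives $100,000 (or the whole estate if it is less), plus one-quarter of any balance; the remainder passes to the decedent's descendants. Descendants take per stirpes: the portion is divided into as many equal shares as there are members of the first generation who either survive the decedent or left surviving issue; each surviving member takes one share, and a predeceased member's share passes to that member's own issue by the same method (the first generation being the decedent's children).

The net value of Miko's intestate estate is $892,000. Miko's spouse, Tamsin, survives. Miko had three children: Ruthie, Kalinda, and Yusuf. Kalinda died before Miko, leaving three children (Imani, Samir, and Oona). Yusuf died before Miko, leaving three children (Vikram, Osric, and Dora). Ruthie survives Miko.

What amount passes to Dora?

Dora receives $66,000.

Tamsin first takes $100,000, leaving a balance of $792,000. Tamsin then takes one-quarter of the balance ($198,000), for a total of $298,000. The remaining $594,000 passes to the descendants.
The descendants' portion ($594,000) is divided into 3 shares of $198,000: Ruthie takes $198,000; Kalinda's $198,000 share passes to Kalinda's issue; Yusuf's $198,000 share passes to Yusuf's issue.
Kalinda's share ($198,000) is divided into 3 shares of $66,000: Imani, Samir, and Oona each take $66,000.
Yusuf's share ($198,000) is divided into 3 shares of $66,000: Vikram, Osric, and Dora each take $66,000.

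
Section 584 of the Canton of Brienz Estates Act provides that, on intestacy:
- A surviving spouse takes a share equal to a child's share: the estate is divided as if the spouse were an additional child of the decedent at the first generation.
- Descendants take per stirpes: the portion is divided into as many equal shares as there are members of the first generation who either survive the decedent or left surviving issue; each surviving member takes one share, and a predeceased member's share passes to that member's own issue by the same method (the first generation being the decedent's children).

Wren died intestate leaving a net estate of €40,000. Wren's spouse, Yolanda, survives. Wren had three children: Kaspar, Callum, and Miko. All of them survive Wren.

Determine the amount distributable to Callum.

Callum receives €10,000.

The spouse counts as an additional share at the children's level, so there are 4 primary shares of €10,000. Yolanda takes one such share (€10,000).
The children's combined portion (€30,000) is divided into 3 shares of €10,000: Kaspar, Callum, and Miko each take €10,000.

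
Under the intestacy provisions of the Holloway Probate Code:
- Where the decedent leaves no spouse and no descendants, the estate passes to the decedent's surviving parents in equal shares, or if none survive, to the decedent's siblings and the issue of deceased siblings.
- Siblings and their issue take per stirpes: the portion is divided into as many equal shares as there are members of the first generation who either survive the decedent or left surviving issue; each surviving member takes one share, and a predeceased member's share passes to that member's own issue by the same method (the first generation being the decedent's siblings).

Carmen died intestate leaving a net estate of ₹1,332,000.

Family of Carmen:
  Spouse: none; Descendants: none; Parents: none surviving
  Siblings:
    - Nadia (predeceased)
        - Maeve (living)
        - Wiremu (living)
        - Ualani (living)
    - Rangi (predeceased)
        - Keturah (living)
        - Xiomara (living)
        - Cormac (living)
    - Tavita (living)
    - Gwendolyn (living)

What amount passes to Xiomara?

The entire ₹1,332,000 passes to the siblings and their issue.
That amount (₹1,332,000) is divided into 4 shares of ₹333,000: Tavita and Gwendolyn each take ₹333,000; Nadia's ₹333,000 share passes to Nadia's issue; Rangi's ₹333,000 share passes to Rangi's issue.
Nadia's share (₹333,000) is divided into 3 shares of ₹111,000: Maeve, Wiremu, and Ualani each take ₹111,000.
Rangi's share (₹333,000) is divided into 3 shares of ₹111,000: Keturah, Xiomara, and Cormac each take ₹111,000.

Xiomara receives ₹111,000.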